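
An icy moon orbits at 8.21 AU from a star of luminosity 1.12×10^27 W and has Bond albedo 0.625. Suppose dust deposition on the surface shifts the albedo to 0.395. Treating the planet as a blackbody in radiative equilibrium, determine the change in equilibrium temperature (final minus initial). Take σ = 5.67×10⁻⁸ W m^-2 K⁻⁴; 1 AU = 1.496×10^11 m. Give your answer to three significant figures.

12.6 K

Orbital distance: d = 8.21 AU = 1.228×10^12 m.
S = L/(4πd²) = 59.08 W m^-2.
Initial: T₁ = [S(1−0.625)/(4σ)]^(1/4) = 99.42 K.
Final:   T₂ = [S(1−0.395)/(4σ)]^(1/4) = 112.0 K.
ΔT = T₂ − T₁ = 12.63 K.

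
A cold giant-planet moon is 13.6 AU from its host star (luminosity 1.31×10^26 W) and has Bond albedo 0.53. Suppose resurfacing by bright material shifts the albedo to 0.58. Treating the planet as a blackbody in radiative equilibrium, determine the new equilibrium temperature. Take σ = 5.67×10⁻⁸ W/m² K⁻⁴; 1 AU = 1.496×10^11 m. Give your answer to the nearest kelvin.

46 K

d = 13.6 × 1.496×10^11 m = 2.035×10^12 m.
S = L/(4πd²) = 2.518 W/m².
New equilibrium: T₂ = [(1−0.58)·2.518/(4σ)]^(1/4) = 46.47 K.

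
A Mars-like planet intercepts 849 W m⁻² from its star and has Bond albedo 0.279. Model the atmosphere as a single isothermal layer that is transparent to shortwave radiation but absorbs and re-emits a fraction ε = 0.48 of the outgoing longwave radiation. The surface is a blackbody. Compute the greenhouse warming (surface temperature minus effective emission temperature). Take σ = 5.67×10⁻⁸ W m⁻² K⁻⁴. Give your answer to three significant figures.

At the top of the atmosphere, σT_e⁴ = S(1−α)/4 = 153.0 W m⁻², giving T_e = 227.9 K.
For a single slab of emissivity ε, T_s⁴ = 2T_e⁴/(2−ε); thus T_s = 227.9·(1.316)^(1/4) = 244.1 K.
The atmosphere warms the surface by 16.19 K.

16.2 K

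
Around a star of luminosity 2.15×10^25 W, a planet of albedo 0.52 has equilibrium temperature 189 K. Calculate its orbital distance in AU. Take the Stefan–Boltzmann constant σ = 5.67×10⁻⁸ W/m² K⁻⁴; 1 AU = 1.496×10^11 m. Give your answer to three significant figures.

Required flux: S = 4σT⁴/(1−α) = 602.9 W/m².
S = L/(4πd²) → d = √(L/4πS) = √(2.15×10^25/(4π·602.9)) = 5.327×10^10 m = 0.3561 AU.

0.356 AU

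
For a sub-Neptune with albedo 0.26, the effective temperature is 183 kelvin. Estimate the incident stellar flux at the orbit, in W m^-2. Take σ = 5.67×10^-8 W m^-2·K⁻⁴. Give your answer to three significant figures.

Invert the energy balance for S: S = 4σT⁴/(1−α).
The emitted flux is σT⁴ = 63.59 W m^-2.
So S = 4×63.59/(1−0.26) = 343.7 W m^-2.

344 W m^-2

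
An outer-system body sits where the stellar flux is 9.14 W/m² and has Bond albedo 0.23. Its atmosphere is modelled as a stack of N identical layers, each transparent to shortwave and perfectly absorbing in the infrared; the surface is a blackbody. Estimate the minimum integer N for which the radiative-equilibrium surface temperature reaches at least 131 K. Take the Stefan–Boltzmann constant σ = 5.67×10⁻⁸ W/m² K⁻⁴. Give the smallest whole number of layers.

OLR = S(1−α)/4 = 1.759 W/m²; the top layer radiates at T_e = 74.64 K.
T_s = (N+1)^(1/4)·T_e ≥ 131 K requires N+1 ≥ (T_s/T_e)⁴ = (131/74.64)⁴ = 9.491.
The minimum whole number is N = 9.

9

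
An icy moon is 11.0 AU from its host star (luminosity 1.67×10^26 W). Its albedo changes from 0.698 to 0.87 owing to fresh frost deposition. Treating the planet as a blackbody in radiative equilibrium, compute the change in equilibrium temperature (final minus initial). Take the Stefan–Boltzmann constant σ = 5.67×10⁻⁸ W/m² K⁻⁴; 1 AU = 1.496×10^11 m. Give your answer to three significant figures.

-9.61 K

d = 11.0 × 1.496×10^11 m = 1.646×10^12 m.
Flux at the orbit: S = L/(4πd²) = 1.67×10^26/(4π·(1.65×10^12)²) = 4.907 W/m².
With α = 0.698, T₁ = 50.56 K.
With α = 0.87, T₂ = 40.95 K.
ΔT = T₂ − T₁ = -9.606 K.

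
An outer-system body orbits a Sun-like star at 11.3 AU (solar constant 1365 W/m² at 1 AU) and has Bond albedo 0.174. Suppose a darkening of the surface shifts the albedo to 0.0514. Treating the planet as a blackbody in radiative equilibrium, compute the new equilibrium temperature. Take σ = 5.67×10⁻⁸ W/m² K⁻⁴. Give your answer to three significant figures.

Flux at the orbit: S = 1365/(11.3)² = 10.69 W/m².
With the new albedo, S(1−α₂)/4 = 2.535 W/m², so T₂ = 81.77 K.

81.8 K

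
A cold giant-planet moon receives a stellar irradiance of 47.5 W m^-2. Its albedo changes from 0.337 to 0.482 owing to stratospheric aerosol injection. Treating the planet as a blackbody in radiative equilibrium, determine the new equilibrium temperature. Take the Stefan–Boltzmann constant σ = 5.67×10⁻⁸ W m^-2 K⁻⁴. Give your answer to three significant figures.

102 K

With the new albedo, S(1−α₂)/4 = 6.151 W m^-2, so T₂ = 102.1 K.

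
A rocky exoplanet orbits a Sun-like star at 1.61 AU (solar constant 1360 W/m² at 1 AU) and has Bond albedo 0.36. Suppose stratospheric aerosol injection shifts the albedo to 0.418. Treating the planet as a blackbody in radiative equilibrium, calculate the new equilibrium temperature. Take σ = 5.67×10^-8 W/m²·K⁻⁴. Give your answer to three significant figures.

Irradiance scales as 1/d², so S = 1360 W/m² × (1/1.61)² = 524.7 W/m².
T₂ = [S(1−α₂)/(4σ)]^(1/4) = [524.7·0.582/(4σ)]^(1/4) = 191.6 K.

192 K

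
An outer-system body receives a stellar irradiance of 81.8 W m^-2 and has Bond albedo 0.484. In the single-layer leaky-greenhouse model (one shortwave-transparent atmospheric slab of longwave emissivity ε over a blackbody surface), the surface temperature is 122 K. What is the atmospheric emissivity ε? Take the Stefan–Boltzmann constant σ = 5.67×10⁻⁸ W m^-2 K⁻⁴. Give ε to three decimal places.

0.320

Effective temperature: T_e = [S(1−α)/(4σ)]^(1/4) = 116.8 K.
Inverting T_s⁴ = 2T_e⁴/(2−ε): (T_e/T_s)⁴ = 0.8401, so ε = 2(1 − 0.8401) = 0.3198.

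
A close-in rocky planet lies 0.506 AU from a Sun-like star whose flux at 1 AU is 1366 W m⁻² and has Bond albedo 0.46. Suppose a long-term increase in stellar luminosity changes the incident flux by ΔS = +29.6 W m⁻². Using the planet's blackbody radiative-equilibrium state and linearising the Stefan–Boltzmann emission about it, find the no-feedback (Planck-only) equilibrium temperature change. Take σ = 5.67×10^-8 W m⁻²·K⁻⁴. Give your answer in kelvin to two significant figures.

By the inverse-square law, S = 1366/0.506² = 5335 W m⁻².
Reference equilibrium: T_e = [S(1−α)/(4σ)]^(1/4) = 335.7 K.
ΔF = Δ[S(1−α)]/4 = (1−0.46)·+29.6/4 = 3.996 W m⁻².
Linearising σT⁴ gives d(σT⁴)/dT = 4σT_e³ = 8.582 W m⁻² per K.
Hence the no-feedback warming is ΔF/(4σT_e³) = 0.466 K.

0.47 K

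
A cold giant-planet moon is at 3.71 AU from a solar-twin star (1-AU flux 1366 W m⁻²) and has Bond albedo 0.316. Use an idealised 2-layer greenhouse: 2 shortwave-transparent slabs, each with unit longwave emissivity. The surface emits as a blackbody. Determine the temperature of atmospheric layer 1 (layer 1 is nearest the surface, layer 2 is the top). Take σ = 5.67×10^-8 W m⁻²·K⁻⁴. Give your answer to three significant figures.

156 K

Flux at the orbit: S = 1366/(3.71)² = 99.24 W m⁻².
OLR = S(1−α)/4 = 16.97 W m⁻²; the top layer radiates at T_e = 131.5 K.
The net upward flux σT_e⁴ is constant between every pair of levels, so T_k⁴ = (N+1−k)T_e⁴.
T_1 = (2)^(1/4)·131.5 = 156.4 K.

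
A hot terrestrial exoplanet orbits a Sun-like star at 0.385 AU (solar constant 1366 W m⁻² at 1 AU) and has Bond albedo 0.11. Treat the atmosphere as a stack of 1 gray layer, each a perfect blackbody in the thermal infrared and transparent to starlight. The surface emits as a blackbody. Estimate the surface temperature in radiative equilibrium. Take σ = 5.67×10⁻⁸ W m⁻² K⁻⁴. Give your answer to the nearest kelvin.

Flux at the orbit: S = 1366/(0.385)² = 9216 W m⁻².
Top-of-atmosphere balance: σT_e⁴ = S(1−α)/4 = 2050 W m⁻² → T_e = 436.1 K.
With N = 1 opaque layers, T_s = (N+1)^(1/4)·T_e = 2^(1/4)·436.1 = 518.6 K.

519 kelvin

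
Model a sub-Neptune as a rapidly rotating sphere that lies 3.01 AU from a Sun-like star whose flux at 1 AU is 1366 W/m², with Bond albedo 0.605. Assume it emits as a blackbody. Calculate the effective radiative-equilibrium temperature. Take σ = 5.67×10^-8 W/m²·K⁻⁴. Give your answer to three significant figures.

127 K

By the inverse-square law, S = 1366/3.01² = 150.8 W/m².
Absorbed flux (global mean): S(1−α)/4 = 150.8·0.395/4 = 14.89 W/m².
In equilibrium σT⁴ equals this, so T = 127.3 K.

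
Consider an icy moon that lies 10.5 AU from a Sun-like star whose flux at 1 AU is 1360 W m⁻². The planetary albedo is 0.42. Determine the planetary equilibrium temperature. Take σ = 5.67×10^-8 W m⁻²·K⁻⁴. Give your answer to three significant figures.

Flux at the orbit: S = 1360/(10.5)² = 12.34 W m⁻².
Absorbed flux (global mean): S(1−α)/4 = 12.34·0.58/4 = 1.789 W m⁻².
In equilibrium σT⁴ equals this, so T = 74.94 K.

74.9 K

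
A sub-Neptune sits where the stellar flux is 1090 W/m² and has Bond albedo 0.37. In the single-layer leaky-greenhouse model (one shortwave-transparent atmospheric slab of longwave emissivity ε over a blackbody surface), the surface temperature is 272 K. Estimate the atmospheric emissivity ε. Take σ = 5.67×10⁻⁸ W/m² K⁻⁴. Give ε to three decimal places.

TOA balance gives T_e = 234.6 K.
T_s⁴ = T_e⁴·2/(2−ε) → ε = 2 − 2(T_e/T_s)⁴ = 2 − 2·(234.6/272)⁴ = 0.8937.

0.894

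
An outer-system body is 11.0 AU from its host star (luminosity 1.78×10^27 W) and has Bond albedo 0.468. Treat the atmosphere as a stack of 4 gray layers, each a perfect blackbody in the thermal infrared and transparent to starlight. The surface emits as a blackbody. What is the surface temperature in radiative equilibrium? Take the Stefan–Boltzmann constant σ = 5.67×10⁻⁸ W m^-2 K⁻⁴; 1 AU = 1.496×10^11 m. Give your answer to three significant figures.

Orbital distance: d = 11.0 AU = 1.646×10^12 m.
S = L/(4πd²) = 52.31 W m^-2.
OLR = S(1−α)/4 = 6.957 W m^-2; the top layer radiates at T_e = 105.2 K.
With N = 4 opaque layers, T_s = (N+1)^(1/4)·T_e = 5^(1/4)·105.2 = 157.4 K.

157 K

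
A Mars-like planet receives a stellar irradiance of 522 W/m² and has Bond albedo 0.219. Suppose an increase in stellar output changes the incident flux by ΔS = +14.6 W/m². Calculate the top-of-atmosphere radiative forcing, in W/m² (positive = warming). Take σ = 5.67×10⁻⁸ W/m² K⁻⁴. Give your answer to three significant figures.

ΔF = Δ[S(1−α)]/4 = (1−0.219)·+14.6/4 = 2.851 W/m².

2.85 W/m²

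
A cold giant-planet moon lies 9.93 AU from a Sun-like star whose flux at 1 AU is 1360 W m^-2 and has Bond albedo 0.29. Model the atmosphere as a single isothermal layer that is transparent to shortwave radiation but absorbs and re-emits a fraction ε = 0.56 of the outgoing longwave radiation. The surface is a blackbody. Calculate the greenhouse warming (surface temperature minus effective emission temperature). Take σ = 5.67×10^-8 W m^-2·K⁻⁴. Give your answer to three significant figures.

Irradiance scales as 1/d², so S = 1360 W m^-2 × (1/9.93)² = 13.79 W m^-2.
The planet radiates to space at T_e = [S(1−α)/(4σ)]^(1/4) = 81.06 K.
The surface balance (absorbed SW + ε·downward IR = σT_s⁴) with T_a⁴ = T_s⁴/2 reduces to T_s = T_e·[2/(2−ε)]^¼ = 88.00 K.
The atmosphere warms the surface by 6.938 K.

6.94 K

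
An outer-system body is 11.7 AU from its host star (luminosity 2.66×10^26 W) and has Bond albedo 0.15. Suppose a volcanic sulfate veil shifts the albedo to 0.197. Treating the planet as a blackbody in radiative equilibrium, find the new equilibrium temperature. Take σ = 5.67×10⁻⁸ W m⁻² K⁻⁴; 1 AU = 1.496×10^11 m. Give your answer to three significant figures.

d = 11.7 × 1.496×10^11 m = 1.750×10^12 m.
Spreading L over a sphere of radius d: S = 2.66×10^26/(4π·1.75×10^12²) = 6.909 W m⁻².
New equilibrium: T₂ = [(1−0.197)·6.909/(4σ)]^(1/4) = 70.33 K.

70.3 K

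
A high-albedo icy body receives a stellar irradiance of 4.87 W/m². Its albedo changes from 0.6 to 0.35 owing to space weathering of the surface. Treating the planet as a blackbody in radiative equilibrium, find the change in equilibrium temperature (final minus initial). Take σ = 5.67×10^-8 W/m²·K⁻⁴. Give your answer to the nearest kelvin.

7 K

With α = 0.6, T₁ = 54.14 K.
Final:   T₂ = [S(1−0.35)/(4σ)]^(1/4) = 61.12 K.
Change: 61.12 − 54.14 = 6.986 K.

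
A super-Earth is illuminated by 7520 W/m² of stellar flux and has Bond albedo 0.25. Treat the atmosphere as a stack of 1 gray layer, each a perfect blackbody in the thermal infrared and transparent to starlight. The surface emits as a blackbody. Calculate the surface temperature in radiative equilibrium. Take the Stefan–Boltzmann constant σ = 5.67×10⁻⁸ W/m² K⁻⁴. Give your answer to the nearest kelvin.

The effective emission temperature is T_e = [S(1−α)/(4σ)]^¼ = 397.1 K.
Layer-by-layer balance gives σT_s⁴ = (N+1)σT_e⁴, so T_s = 2^¼·397.1 = 472.2 K.

472 K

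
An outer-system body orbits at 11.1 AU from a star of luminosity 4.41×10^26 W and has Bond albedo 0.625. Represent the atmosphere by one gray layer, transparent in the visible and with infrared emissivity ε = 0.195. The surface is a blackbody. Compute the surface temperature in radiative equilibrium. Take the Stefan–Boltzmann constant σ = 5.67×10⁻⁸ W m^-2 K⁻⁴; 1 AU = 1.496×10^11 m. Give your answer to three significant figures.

Orbital distance: d = 11.1 AU = 1.661×10^12 m.
Spreading L over a sphere of radius d: S = 4.41×10^26/(4π·1.66×10^12²) = 12.73 W m^-2.
The planet radiates to space at T_e = [S(1−α)/(4σ)]^(1/4) = 67.73 K.
The surface balance (absorbed SW + ε·downward IR = σT_s⁴) with T_a⁴ = T_s⁴/2 reduces to T_s = T_e·[2/(2−ε)]^¼ = 69.49 K.

69.5 kelvin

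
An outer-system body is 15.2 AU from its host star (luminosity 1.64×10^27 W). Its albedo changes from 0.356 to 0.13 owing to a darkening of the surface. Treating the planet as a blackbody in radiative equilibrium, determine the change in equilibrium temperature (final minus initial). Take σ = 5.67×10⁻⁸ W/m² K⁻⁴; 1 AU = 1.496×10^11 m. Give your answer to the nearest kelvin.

7 K

d = 15.2 × 1.496×10^11 m = 2.274×10^12 m.
S = L/(4πd²) = 25.24 W/m².
Before: T₁ = [25.24·0.644/(4σ)]^(1/4) = 92.01 K.
After:  T₂ = [25.24·0.87/(4σ)]^(1/4) = 99.20 K.
Change: 99.20 − 92.01 = 7.186 K.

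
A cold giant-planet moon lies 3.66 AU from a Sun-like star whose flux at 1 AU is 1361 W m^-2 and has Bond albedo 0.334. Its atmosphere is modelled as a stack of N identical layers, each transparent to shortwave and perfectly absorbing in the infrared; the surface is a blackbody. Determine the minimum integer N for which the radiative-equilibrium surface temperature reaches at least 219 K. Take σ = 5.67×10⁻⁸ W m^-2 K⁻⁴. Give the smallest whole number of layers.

7

Flux at the orbit: S = 1361/(3.66)² = 101.6 W m^-2.
The effective emission temperature is T_e = [S(1−α)/(4σ)]^¼ = 131.4 K.
T_s = (N+1)^(1/4)·T_e ≥ 219 K requires N+1 ≥ (T_s/T_e)⁴ = (219/131.4)⁴ = 7.710.
The minimum whole number is N = 7.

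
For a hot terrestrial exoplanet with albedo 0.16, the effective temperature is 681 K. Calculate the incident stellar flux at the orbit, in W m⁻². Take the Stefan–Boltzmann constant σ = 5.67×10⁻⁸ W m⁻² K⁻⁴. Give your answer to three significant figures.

Invert the energy balance for S: S = 4σT⁴/(1−α).
σT⁴ = 5.67×10⁻⁸·(681)⁴ = 12190 W m⁻².
So S = 4×12190/(1−0.16) = 58070 W m⁻².

58100 W m⁻²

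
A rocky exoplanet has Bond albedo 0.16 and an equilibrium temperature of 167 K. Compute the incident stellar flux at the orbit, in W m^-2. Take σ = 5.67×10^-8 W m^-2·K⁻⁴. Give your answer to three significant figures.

210 W m^-2

From S(1−α)/4 = σT⁴: S = 4σT⁴/(1−α).
σT⁴ = 5.67×10⁻⁸·(167)⁴ = 44.10 W m^-2.
So S = 4×44.10/(1−0.16) = 210.0 W m^-2.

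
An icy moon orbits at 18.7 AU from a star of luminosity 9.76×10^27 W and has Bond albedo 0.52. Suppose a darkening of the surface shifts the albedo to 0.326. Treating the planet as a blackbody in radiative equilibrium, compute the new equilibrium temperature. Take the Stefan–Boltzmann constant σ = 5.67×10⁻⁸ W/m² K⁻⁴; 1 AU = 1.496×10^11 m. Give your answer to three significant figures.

d = 18.7 × 1.496×10^11 m = 2.798×10^12 m.
Flux at the orbit: S = L/(4πd²) = 9.76×10^27/(4π·(2.80×10^12)²) = 99.24 W/m².
New equilibrium: T₂ = [(1−0.326)·99.24/(4σ)]^(1/4) = 131.0 K.

131 kelvin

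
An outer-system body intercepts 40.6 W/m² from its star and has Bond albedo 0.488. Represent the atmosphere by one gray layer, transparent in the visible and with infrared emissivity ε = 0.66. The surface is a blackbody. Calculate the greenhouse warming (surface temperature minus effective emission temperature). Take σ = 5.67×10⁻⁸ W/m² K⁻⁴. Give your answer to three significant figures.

Effective emission temperature (TOA balance): σT_e⁴ = S(1−α)/4 = 5.197 W/m² → T_e = 97.84 K.
Surface balance with a leaky layer gives σT_s⁴ = σT_e⁴·2/(2−ε), so T_s = T_e·[2/(2−0.66)]^(1/4) = 108.1 K.
Greenhouse warming: T_s − T_e = 10.30 K.

10.3 K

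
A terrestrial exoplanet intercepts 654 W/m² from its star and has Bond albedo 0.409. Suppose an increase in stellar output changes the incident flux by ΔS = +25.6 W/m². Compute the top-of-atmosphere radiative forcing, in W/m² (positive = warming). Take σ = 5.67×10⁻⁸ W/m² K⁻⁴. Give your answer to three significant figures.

ΔF = Δ[S(1−α)]/4 = (1−0.409)·+25.6/4 = 3.782 W/m².

3.78 W/m²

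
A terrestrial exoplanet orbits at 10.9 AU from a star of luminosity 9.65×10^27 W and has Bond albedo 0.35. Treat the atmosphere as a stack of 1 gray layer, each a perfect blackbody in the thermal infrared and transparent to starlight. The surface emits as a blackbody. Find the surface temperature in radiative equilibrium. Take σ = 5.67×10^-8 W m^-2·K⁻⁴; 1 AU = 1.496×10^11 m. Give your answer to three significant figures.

202 K

Orbital distance: d = 10.9 AU = 1.631×10^12 m.
Flux at the orbit: S = L/(4πd²) = 9.65×10^27/(4π·(1.63×10^12)²) = 288.8 W m^-2.
Top-of-atmosphere balance: σT_e⁴ = S(1−α)/4 = 46.93 W m^-2 → T_e = 169.6 K.
For an N-layer opaque stack, T_s⁴ = (N+1)T_e⁴, hence T_s = (2)^(1/4)×169.6 K = 201.7 K.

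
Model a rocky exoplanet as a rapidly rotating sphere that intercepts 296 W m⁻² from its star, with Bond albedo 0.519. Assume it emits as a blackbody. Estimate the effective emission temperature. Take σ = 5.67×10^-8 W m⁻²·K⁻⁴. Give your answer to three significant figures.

Absorbed flux (global mean): S(1−α)/4 = 296.0·0.481/4 = 35.59 W m⁻².
Balancing against σT⁴: T = (35.59/5.67×10⁻⁸)^(1/4) = 158.3 K.

158 K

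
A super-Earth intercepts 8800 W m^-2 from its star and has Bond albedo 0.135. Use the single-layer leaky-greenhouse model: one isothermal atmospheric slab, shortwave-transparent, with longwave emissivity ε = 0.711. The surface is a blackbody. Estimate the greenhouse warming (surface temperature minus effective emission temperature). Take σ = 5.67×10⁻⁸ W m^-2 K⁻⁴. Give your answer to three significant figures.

The planet radiates to space at T_e = [S(1−α)/(4σ)]^(1/4) = 428.0 K.
The surface balance (absorbed SW + ε·downward IR = σT_s⁴) with T_a⁴ = T_s⁴/2 reduces to T_s = T_e·[2/(2−ε)]^¼ = 477.7 K.
T_s − T_e = 477.7 − 428.0 = 49.68 K.

49.7 K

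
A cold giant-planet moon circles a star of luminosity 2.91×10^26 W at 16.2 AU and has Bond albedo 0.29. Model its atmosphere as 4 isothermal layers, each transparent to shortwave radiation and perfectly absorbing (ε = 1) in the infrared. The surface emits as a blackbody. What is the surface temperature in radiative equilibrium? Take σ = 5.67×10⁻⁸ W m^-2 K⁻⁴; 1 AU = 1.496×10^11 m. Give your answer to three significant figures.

Orbital distance: d = 16.2 AU = 2.424×10^12 m.
Spreading L over a sphere of radius d: S = 2.91×10^26/(4π·2.42×10^12²) = 3.943 W m^-2.
OLR = S(1−α)/4 = 0.6998 W m^-2; the top layer radiates at T_e = 59.27 K.
For an N-layer opaque stack, T_s⁴ = (N+1)T_e⁴, hence T_s = (5)^(1/4)×59.27 K = 88.63 K.

88.6 kelvin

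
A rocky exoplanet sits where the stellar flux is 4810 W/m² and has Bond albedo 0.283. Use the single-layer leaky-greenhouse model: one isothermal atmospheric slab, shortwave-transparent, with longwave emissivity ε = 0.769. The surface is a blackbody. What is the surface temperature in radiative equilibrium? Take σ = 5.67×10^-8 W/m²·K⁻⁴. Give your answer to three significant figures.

The planet radiates to space at T_e = [S(1−α)/(4σ)]^(1/4) = 351.2 K.
Surface balance with a leaky layer gives σT_s⁴ = σT_e⁴·2/(2−ε), so T_s = T_e·[2/(2−0.769)]^(1/4) = 396.5 K.

396 K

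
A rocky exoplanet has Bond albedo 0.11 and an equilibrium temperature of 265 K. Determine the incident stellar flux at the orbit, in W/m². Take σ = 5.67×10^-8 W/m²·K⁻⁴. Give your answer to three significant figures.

Invert the energy balance for S: S = 4σT⁴/(1−α).
σT⁴ = 5.67×10⁻⁸·(265)⁴ = 279.6 W/m².
S = 4·279.6/0.89 = 1257 W/m².

1260 W/m²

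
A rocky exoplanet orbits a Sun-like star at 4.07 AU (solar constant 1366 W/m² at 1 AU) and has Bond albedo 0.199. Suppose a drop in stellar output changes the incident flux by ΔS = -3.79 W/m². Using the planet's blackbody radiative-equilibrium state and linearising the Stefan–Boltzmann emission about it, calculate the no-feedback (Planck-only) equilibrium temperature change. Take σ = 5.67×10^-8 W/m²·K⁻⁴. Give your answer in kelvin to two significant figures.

-1.5 kelvin

Irradiance scales as 1/d², so S = 1366 W/m² × (1/4.07)² = 82.46 W/m².
The baseline emission temperature is T_e = 130.6 K.
TOA radiative forcing: ΔF = (1−α)ΔS/4 = 0.801·(-3.79)/4 = -0.7589 W/m².
Planck response: λ_P = 4σT_e³ = 4·5.67×10⁻⁸·(130.6)³ = 0.5056 W/m²/K.
ΔT₀ = ΔF/λ_P = -0.7589/0.5056 = -1.50 K.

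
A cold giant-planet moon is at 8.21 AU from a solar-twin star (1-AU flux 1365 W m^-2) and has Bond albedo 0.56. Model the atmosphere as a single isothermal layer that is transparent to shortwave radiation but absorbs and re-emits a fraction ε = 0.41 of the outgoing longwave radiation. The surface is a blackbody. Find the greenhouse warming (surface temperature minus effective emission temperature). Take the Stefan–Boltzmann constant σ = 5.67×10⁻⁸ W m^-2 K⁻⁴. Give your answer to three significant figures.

By the inverse-square law, S = 1365/8.21² = 20.25 W m^-2.
At the top of the atmosphere, σT_e⁴ = S(1−α)/4 = 2.228 W m^-2, giving T_e = 79.17 K.
Surface balance with a leaky layer gives σT_s⁴ = σT_e⁴·2/(2−ε), so T_s = T_e·[2/(2−0.41)]^(1/4) = 83.84 K.
The atmosphere warms the surface by 4.673 K.

4.67 K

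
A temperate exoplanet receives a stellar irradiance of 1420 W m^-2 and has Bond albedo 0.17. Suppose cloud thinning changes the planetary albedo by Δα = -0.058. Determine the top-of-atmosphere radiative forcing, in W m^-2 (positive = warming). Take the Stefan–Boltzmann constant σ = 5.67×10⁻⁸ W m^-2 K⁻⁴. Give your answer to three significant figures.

20.6 W m^-2

The change in absorbed flux is Δ[S(1−α)/4] = −SΔα/4 = 20.59 W m^-2.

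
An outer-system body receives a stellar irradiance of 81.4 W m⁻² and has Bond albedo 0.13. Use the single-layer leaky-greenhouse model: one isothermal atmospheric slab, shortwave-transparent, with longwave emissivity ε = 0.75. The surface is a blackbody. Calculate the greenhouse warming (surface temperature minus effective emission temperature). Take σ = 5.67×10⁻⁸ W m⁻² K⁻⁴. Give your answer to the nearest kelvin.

17 kelvin

The planet radiates to space at T_e = [S(1−α)/(4σ)]^(1/4) = 132.9 K.
The surface balance (absorbed SW + ε·downward IR = σT_s⁴) with T_a⁴ = T_s⁴/2 reduces to T_s = T_e·[2/(2−ε)]^¼ = 149.5 K.
The atmosphere warms the surface by 16.57 K.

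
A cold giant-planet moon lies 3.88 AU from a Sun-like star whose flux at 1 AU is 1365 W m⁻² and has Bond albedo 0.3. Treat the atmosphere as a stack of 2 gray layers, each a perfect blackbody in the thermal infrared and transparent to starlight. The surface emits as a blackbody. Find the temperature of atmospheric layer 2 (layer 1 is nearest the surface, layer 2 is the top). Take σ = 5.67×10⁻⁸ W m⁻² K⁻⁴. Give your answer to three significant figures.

129 kelvin

By the inverse-square law, S = 1365/3.88² = 90.67 W m⁻².
The effective emission temperature is T_e = [S(1−α)/(4σ)]^¼ = 129.3 K.
The net upward flux σT_e⁴ is constant between every pair of levels, so T_k⁴ = (N+1−k)T_e⁴.
T_2 = (1)^(1/4)·129.3 = 129.3 K.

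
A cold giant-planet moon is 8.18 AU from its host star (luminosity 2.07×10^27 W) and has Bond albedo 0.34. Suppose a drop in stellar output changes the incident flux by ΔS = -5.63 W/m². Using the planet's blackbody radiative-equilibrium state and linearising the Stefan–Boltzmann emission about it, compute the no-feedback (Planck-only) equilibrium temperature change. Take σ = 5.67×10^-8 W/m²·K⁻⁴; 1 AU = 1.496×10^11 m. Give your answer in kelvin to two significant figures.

d = 8.18 × 1.496×10^11 m = 1.224×10^12 m.
Spreading L over a sphere of radius d: S = 2.07×10^27/(4π·1.22×10^12²) = 110.0 W/m².
Unperturbed T_e = [110.0·(1−0.34)/(4σ)]^¼ = 133.8 K.
ΔF = Δ[S(1−α)]/4 = (1−0.34)·-5.63/4 = -0.9289 W/m².
Linearising σT⁴ gives d(σT⁴)/dT = 4σT_e³ = 0.5428 W/m² per K.
ΔT₀ = ΔF/λ_P = -0.9289/0.5428 = -1.71 K.

-1.7 kelvin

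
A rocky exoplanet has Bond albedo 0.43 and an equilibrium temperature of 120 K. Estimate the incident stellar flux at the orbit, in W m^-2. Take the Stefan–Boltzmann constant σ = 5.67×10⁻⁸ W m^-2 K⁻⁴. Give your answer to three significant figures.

82.5 W m^-2

From S(1−α)/4 = σT⁴: S = 4σT⁴/(1−α).
The emitted flux is σT⁴ = 11.76 W m^-2.
S = 4·11.76/0.57 = 82.51 W m^-2.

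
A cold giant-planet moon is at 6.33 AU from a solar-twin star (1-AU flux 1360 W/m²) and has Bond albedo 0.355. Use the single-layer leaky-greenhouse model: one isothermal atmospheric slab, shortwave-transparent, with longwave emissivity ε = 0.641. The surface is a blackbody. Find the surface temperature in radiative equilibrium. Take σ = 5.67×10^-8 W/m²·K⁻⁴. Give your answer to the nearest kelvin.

Irradiance scales as 1/d², so S = 1360 W/m² × (1/6.33)² = 33.94 W/m².
The planet radiates to space at T_e = [S(1−α)/(4σ)]^(1/4) = 99.12 K.
For a single slab of emissivity ε, T_s⁴ = 2T_e⁴/(2−ε); thus T_s = 99.12·(1.472)^(1/4) = 109.2 K.

109 kelvin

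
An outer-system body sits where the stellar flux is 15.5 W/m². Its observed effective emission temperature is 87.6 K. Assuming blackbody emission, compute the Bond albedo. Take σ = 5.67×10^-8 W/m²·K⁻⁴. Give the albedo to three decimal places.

Rearranging the radiative balance, α = 1 − 4σT⁴/S.
σT⁴ = 3.339 W/m², so 4σT⁴ = 13.36 W/m².
Hence α = 1 − 13.36/15.50 = 0.1384.

0.138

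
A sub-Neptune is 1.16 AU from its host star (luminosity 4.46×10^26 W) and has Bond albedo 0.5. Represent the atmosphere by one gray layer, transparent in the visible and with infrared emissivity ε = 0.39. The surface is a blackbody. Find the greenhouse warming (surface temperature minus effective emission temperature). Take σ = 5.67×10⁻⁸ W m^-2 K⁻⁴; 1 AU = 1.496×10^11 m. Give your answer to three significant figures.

12.6 K

d = 1.16 × 1.496×10^11 m = 1.735×10^11 m.
Flux at the orbit: S = L/(4πd²) = 4.46×10^26/(4π·(1.74×10^11)²) = 1179 W m^-2.
The planet radiates to space at T_e = [S(1−α)/(4σ)]^(1/4) = 225.8 K.
The surface balance (absorbed SW + ε·downward IR = σT_s⁴) with T_a⁴ = T_s⁴/2 reduces to T_s = T_e·[2/(2−ε)]^¼ = 238.4 K.
Greenhouse warming: T_s − T_e = 12.58 K.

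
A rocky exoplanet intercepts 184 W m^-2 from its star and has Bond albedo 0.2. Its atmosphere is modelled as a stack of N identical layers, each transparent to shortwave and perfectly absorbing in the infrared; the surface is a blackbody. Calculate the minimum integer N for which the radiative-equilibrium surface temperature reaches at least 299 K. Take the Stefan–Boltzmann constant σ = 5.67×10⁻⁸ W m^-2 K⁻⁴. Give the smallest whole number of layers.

The effective emission temperature is T_e = [S(1−α)/(4σ)]^¼ = 159.6 K.
Since T_s⁴ = (N+1)T_e⁴, we need N ≥ (T_s/T_e)⁴ − 1 = 11.315.
The minimum whole number is N = 12.

12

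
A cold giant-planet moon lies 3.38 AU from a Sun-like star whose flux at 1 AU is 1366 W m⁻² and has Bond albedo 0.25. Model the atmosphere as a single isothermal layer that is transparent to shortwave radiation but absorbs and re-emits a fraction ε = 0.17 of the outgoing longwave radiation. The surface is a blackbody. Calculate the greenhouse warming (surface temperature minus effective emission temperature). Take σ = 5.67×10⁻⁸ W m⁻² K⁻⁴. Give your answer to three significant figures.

3.17 K

Irradiance scales as 1/d², so S = 1366 W m⁻² × (1/3.38)² = 119.6 W m⁻².
The planet radiates to space at T_e = [S(1−α)/(4σ)]^(1/4) = 141.0 K.
Surface balance with a leaky layer gives σT_s⁴ = σT_e⁴·2/(2−ε), so T_s = T_e·[2/(2−0.17)]^(1/4) = 144.2 K.
Greenhouse warming: T_s − T_e = 3.167 K.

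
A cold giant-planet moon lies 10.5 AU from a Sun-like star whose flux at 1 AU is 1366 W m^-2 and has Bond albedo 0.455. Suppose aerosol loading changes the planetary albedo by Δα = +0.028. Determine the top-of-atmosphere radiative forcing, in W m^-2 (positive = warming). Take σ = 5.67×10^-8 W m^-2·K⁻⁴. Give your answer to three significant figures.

Flux at the orbit: S = 1366/(10.5)² = 12.39 W m^-2.
TOA radiative forcing: ΔF = −S·Δα/4 = −12.39·(+0.028)/4 = -0.08673 W m^-2.

-0.0867 W m^-2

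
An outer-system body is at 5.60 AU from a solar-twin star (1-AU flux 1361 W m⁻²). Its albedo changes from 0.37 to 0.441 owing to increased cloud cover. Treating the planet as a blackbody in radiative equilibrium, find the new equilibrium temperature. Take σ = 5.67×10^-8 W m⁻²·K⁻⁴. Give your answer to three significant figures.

Flux at the orbit: S = 1361/(5.60)² = 43.40 W m⁻².
New equilibrium: T₂ = [(1−0.441)·43.40/(4σ)]^(1/4) = 101.7 K.

102 kelvin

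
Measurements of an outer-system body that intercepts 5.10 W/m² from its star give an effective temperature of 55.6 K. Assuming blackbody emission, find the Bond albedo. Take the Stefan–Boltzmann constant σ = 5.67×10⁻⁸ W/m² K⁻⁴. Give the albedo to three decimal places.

0.575

Energy balance: S(1−α)/4 = σT⁴, so 1−α = 4σT⁴/S.
σT⁴ = 0.5419 W/m², so 4σT⁴ = 2.167 W/m².
Hence α = 1 − 2.167/5.100 = 0.5750.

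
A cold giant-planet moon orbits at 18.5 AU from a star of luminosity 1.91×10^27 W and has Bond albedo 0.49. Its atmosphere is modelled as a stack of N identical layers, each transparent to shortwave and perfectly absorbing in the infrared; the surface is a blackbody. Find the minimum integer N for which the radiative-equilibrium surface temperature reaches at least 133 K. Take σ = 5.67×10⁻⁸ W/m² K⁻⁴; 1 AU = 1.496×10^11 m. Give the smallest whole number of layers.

7

Orbital distance: d = 18.5 AU = 2.768×10^12 m.
Spreading L over a sphere of radius d: S = 1.91×10^27/(4π·2.77×10^12²) = 19.84 W/m².
The effective emission temperature is T_e = [S(1−α)/(4σ)]^¼ = 81.73 K.
Need (N+1)T_e⁴ ≥ T_s⁴, i.e. N+1 ≥ (133/81.73)⁴ = 7.012.
Rounding up, N = 7.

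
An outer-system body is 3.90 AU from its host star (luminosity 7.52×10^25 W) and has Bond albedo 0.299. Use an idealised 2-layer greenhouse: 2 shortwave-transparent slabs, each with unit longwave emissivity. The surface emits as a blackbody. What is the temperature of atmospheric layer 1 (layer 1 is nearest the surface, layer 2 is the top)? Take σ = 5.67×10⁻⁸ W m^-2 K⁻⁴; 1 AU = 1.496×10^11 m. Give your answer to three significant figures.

Orbital distance: d = 3.90 AU = 5.834×10^11 m.
S = L/(4πd²) = 17.58 W m^-2.
The effective emission temperature is T_e = [S(1−α)/(4σ)]^¼ = 85.86 K.
Each opaque layer satisfies 2T_j⁴ = T_{j−1}⁴ + T_{j+1}⁴, giving T_k⁴ = (N+1−k)T_e⁴.
T_1 = (2)^(1/4)·85.86 = 102.1 K.

102 K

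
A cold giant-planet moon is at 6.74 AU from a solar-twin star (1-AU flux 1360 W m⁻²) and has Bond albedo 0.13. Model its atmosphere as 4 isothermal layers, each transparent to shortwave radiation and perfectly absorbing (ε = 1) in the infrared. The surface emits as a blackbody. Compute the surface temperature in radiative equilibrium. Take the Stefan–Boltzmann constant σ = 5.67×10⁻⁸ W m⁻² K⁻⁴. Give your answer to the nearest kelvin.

Irradiance scales as 1/d², so S = 1360 W m⁻² × (1/6.74)² = 29.94 W m⁻².
The effective emission temperature is T_e = [S(1−α)/(4σ)]^¼ = 103.5 K.
With N = 4 opaque layers, T_s = (N+1)^(1/4)·T_e = 5^(1/4)·103.5 = 154.8 K.

155 K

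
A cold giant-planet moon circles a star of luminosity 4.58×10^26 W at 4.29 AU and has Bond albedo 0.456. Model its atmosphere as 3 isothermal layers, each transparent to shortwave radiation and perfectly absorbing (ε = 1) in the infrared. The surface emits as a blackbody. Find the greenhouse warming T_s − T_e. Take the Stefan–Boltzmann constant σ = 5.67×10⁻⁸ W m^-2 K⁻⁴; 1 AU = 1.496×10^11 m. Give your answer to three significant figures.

50.0 K

d = 4.29 × 1.496×10^11 m = 6.418×10^11 m.
Spreading L over a sphere of radius d: S = 4.58×10^26/(4π·6.42×10^11²) = 88.49 W m^-2.
Top-of-atmosphere balance: σT_e⁴ = S(1−α)/4 = 12.03 W m^-2 → T_e = 120.7 K.
Surface: T_s = (4)^¼·T_e = 170.7 K.
So the greenhouse effect raises the surface by 170.7 − 120.7 = 50.00 K.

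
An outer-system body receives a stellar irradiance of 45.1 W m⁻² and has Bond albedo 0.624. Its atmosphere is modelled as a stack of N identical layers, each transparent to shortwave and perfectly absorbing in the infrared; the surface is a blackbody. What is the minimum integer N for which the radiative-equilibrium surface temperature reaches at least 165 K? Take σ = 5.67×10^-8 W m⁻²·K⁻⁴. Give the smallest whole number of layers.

9

The effective emission temperature is T_e = [S(1−α)/(4σ)]^¼ = 92.99 K.
Since T_s⁴ = (N+1)T_e⁴, we need N ≥ (T_s/T_e)⁴ − 1 = 8.913.
Rounding up, N = 9.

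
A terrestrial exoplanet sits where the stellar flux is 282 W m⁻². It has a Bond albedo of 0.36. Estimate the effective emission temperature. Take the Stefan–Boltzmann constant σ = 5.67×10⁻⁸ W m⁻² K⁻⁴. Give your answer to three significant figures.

168 K

Averaging over the sphere, the absorbed flux is S(1−α)/4 = 45.12 W m⁻².
Set σT⁴ = 45.12 → T = (45.12/σ)^(1/4) = 168.0 K.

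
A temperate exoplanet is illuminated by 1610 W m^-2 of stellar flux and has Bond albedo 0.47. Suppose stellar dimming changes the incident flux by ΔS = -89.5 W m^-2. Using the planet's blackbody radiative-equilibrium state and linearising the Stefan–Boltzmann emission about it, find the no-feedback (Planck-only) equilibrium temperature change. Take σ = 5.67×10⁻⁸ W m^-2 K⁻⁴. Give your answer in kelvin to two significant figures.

-3.4 K

Reference equilibrium: T_e = [S(1−α)/(4σ)]^(1/4) = 247.7 K.
Only a fraction (1−α) is absorbed and it's spread over 4πR², so ΔF = (1−α)ΔS/4 = -11.86 W m^-2.
Planck response: λ_P = 4σT_e³ = 4·5.67×10⁻⁸·(247.7)³ = 3.445 W m^-2/K.
Hence the no-feedback warming is ΔF/(4σT_e³) = -3.44 K.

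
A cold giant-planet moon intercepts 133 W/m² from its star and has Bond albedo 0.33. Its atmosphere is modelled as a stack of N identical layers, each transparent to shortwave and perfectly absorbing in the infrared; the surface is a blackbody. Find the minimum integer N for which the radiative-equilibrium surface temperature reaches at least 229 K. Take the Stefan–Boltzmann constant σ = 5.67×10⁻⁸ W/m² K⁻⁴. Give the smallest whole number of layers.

The effective emission temperature is T_e = [S(1−α)/(4σ)]^¼ = 140.8 K.
Since T_s⁴ = (N+1)T_e⁴, we need N ≥ (T_s/T_e)⁴ − 1 = 5.999.
The minimum whole number is N = 6.

6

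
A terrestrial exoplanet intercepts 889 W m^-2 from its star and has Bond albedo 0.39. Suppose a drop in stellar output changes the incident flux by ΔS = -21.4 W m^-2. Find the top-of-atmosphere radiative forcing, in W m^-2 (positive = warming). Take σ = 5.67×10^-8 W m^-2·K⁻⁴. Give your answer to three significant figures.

TOA radiative forcing: ΔF = (1−α)ΔS/4 = 0.61·(-21.4)/4 = -3.263 W m^-2.

-3.26 W m^-2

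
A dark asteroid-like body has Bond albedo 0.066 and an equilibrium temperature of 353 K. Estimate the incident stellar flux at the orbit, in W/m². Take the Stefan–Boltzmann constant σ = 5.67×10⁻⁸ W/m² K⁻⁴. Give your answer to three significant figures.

3770 W/m²

Invert the energy balance for S: S = 4σT⁴/(1−α).
The emitted flux is σT⁴ = 880.4 W/m².
So S = 4×880.4/(1−0.066) = 3770 W/m².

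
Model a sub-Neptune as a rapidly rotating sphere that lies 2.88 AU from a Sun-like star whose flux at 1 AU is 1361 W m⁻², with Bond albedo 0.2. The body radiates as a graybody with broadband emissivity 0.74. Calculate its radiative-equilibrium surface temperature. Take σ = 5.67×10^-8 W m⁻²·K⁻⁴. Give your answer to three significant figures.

167 K

Flux at the orbit: S = 1361/(2.88)² = 164.1 W m⁻².
The planet absorbs (1−α)S over its disc πR² and re-emits over 4πR², so the mean absorbed flux is (1−0.2)·164.1/4 = 32.82 W m⁻².
Equating to εσT⁴ with ε = 0.74: T = (32.82/0.74σ)^(1/4) = 167.2 K.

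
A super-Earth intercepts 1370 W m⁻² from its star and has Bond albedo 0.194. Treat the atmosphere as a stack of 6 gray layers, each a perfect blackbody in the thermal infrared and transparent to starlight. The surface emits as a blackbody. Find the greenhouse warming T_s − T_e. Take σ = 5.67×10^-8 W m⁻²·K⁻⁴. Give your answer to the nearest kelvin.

Top-of-atmosphere balance: σT_e⁴ = S(1−α)/4 = 276.1 W m⁻² → T_e = 264.2 K.
T_s = (N+1)^(1/4)·T_e = 429.7 K.
So the greenhouse effect raises the surface by 429.7 − 264.2 = 165.5 K.

166 kelvin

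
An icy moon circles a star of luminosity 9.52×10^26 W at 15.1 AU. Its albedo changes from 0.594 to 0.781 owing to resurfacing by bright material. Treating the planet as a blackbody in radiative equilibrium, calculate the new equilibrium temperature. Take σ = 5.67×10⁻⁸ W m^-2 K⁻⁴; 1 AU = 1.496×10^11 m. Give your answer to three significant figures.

61.5 K

Orbital distance: d = 15.1 AU = 2.259×10^12 m.
Spreading L over a sphere of radius d: S = 9.52×10^26/(4π·2.26×10^12²) = 14.85 W m^-2.
With the new albedo, S(1−α₂)/4 = 0.8128 W m^-2, so T₂ = 61.53 K.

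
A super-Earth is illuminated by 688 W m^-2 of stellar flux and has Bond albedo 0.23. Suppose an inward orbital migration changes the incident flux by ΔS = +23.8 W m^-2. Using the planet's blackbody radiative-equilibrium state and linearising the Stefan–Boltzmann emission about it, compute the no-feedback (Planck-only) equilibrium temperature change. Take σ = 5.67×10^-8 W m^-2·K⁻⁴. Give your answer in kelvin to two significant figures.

Unperturbed T_e = [688.0·(1−0.23)/(4σ)]^¼ = 219.8 K.
ΔF = Δ[S(1−α)]/4 = (1−0.23)·+23.8/4 = 4.582 W m^-2.
Linearising σT⁴ gives d(σT⁴)/dT = 4σT_e³ = 2.410 W m^-2 per K.
So ΔT₀ = 4.582/2.410 = 1.90 K.

1.9 K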